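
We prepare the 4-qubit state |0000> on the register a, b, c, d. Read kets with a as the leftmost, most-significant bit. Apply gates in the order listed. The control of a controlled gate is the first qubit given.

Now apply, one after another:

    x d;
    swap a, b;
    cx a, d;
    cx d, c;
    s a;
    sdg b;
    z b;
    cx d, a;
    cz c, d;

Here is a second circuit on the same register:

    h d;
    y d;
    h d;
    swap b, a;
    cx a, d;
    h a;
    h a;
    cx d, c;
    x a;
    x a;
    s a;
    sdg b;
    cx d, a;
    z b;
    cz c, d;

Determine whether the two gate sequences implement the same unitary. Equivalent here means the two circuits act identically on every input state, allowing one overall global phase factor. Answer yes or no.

No, they are not equivalent — no single phase factor reconciles the two unitaries.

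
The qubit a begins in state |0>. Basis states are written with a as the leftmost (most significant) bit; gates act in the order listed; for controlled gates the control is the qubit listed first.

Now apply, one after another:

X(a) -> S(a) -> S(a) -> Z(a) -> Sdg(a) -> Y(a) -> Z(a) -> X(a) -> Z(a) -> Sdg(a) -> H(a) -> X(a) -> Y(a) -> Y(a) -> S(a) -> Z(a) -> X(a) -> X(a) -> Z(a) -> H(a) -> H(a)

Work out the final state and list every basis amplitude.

The final amplitudes are sqrt(2)*I/2 on |0>, sqrt(2)/2 on |1>.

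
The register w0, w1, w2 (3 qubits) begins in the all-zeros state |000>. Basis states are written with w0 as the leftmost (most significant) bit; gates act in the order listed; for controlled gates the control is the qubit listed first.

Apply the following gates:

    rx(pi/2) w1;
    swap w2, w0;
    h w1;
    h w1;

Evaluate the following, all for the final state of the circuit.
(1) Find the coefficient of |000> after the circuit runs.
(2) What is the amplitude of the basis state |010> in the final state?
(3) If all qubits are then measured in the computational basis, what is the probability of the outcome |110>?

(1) The amplitude on |000> is sqrt(2)/2.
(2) The final state's coefficient on |010> equals -sqrt(2)*I/2.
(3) A full measurement returns |110> with probability 0.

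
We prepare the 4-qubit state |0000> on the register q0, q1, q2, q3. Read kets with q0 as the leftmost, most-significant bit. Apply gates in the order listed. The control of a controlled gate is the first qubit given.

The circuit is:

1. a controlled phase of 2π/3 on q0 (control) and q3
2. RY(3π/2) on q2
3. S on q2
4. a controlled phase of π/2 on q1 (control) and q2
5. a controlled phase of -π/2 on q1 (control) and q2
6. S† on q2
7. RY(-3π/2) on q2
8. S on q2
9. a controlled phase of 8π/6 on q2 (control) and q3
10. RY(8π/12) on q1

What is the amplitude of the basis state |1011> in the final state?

The amplitude on |1011> is 0. Key observation: the block from step 2 through step 7 cancels to the identity and can be dropped.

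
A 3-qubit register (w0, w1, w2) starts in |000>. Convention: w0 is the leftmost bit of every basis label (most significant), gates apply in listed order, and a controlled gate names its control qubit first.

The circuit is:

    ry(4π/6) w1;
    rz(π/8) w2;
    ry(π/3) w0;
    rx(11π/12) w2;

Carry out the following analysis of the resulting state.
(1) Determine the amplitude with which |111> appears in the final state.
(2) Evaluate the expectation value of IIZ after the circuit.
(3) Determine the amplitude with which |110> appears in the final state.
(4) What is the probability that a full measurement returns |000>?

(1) The final state's coefficient on |111> equals -3*I*sqrt(sqrt(2)/4 + 1/2)*exp(-I*pi/16)/8 - sqrt(3)*I*sqrt(1/2 - sqrt(2)/4)*exp(-I*pi/16)/8.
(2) In the final state, IIZ has expectation -sqrt(6)/4 - sqrt(2)/4.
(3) The amplitude on |110> is sqrt(3)*sqrt(sqrt(2)/4 + 1/2)*exp(-I*pi/16)/8 - 3*sqrt(1/2 - sqrt(2)/4)*exp(-I*pi/16)/8.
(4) The probability of measuring |000> is -3*sqrt(6)/128 - 3*sqrt(2)/128 + 3/32.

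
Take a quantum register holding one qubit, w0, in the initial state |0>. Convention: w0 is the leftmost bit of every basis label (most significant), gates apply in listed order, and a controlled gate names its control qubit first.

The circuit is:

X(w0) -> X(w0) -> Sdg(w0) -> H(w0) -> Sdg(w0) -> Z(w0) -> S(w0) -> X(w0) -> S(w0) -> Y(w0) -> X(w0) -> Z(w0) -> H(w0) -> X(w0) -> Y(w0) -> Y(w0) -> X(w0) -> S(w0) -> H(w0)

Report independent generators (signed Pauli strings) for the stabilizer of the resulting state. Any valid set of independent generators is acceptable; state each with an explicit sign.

The stabilizer group can be generated by -Z, among other valid generating sets.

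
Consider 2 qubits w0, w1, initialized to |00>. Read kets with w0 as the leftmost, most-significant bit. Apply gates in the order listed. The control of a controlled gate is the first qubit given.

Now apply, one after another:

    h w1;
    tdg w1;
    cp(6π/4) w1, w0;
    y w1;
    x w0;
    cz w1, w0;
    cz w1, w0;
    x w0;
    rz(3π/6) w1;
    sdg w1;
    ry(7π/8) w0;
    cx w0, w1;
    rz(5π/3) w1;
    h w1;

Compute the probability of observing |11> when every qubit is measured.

The probability of measuring |11> is (sqrt(sqrt(2) + 2) + 2)*(-sqrt(6) + sqrt(2) + 4)/32. Key observation: the block from step 5 through step 8 cancels to the identity and can be dropped.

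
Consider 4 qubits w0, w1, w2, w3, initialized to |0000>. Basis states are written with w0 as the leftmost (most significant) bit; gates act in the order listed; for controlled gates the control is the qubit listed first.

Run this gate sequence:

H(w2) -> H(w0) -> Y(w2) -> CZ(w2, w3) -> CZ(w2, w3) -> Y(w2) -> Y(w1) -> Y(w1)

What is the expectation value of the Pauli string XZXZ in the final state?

The observable XZXZ averages to 1.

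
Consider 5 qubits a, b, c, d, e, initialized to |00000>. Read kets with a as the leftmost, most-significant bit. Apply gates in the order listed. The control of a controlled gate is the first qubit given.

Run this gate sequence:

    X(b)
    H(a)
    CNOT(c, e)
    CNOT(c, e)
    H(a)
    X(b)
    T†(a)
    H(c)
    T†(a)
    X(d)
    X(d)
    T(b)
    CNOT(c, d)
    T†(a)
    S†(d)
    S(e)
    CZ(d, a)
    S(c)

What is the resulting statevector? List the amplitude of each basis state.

After the circuit, the state carries amplitude sqrt(2)/2 on |00000>, sqrt(2)/2 on |00110>, and 0 on every other basis state. Key observation: gates 1-6 undo each other exactly, leaving only the rest of the circuit to track.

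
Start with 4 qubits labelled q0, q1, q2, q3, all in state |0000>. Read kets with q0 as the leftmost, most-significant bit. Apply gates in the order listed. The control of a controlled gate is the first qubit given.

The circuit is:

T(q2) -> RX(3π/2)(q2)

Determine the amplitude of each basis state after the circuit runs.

The resulting statevector has amplitude -sqrt(2)/2 on |0000>, -sqrt(2)*I/2 on |0010>, and 0 on every other basis state.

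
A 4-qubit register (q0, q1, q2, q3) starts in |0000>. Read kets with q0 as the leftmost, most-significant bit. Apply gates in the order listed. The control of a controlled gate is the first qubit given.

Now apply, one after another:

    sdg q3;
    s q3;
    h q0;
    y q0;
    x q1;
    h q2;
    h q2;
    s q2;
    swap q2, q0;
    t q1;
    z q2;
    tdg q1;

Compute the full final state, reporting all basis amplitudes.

The resulting statevector has amplitude -sqrt(2)*I/2 on |0100>, -sqrt(2)*I/2 on |0110>, and 0 on every other basis state. Key observation: the block from step 6 through step 7 cancels to the identity and can be dropped.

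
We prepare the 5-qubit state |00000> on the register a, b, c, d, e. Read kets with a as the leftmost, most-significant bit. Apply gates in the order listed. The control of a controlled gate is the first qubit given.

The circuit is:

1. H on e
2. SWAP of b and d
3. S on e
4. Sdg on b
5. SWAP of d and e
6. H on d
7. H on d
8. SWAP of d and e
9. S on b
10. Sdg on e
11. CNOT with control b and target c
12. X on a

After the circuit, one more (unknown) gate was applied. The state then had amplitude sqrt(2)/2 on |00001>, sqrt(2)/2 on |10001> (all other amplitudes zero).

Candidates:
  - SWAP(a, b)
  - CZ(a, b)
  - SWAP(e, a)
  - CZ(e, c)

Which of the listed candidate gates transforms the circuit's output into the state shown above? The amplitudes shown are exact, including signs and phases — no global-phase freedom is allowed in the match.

The unique candidate consistent with the amplitudes is SWAP(e, a). Key observation: steps 3-10 multiply out to the identity, so the circuit reduces to the remaining gates.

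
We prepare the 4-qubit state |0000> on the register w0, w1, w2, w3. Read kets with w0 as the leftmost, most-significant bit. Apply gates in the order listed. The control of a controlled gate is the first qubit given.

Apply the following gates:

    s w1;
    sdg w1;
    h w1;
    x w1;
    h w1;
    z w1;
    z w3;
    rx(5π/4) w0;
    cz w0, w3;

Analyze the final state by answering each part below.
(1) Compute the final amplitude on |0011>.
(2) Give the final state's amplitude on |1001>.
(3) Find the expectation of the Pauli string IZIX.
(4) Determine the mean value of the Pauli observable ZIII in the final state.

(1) |0011> carries amplitude 0 in the final state.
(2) The final state's coefficient on |1001> equals 0.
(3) The observable IZIX averages to 0.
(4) The observable ZIII averages to -sqrt(2)/2.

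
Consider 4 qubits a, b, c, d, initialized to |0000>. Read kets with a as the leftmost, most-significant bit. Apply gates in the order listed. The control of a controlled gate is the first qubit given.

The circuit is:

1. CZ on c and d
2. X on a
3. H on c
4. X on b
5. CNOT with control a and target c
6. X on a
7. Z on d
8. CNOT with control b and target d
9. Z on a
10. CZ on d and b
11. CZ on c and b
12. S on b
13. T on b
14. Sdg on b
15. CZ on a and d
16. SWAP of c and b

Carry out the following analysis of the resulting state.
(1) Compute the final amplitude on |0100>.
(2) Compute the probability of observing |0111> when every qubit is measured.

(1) The amplitude on |0100> is 0.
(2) The probability of measuring |0111> is 1/2.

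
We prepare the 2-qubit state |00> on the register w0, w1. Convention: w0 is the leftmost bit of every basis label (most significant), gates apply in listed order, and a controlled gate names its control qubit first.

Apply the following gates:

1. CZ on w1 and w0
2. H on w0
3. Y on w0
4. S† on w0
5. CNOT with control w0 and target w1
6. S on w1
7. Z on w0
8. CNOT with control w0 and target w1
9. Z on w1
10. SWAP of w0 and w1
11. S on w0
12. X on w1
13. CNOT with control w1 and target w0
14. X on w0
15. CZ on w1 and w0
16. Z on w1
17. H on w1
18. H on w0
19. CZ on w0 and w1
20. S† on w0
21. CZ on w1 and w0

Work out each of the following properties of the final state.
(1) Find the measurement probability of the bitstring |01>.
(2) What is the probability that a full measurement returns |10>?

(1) Outcome |01> occurs with probability 1/2.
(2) The probability of measuring |10> is 1/2.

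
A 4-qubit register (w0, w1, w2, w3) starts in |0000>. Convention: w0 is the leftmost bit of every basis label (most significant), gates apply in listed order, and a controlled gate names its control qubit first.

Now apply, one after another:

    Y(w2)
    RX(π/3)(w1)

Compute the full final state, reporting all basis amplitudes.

The final amplitudes are sqrt(3)*I/2 on |0010>, 1/2 on |0110>, and 0 on every other basis state.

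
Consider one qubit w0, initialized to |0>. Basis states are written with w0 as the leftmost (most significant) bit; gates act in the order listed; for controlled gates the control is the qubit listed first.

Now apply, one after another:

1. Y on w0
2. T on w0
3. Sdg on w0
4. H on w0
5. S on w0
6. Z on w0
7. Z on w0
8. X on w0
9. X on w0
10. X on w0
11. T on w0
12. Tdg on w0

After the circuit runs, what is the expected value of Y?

In the final state, Y has expectation 1. Key observation: the block from step 8 through step 9 cancels to the identity and can be dropped.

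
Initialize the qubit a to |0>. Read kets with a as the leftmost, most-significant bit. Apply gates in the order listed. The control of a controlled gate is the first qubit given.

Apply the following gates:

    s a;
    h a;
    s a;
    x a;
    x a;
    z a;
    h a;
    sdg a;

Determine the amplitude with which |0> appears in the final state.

The amplitude on |0> is 1/2 - I/2.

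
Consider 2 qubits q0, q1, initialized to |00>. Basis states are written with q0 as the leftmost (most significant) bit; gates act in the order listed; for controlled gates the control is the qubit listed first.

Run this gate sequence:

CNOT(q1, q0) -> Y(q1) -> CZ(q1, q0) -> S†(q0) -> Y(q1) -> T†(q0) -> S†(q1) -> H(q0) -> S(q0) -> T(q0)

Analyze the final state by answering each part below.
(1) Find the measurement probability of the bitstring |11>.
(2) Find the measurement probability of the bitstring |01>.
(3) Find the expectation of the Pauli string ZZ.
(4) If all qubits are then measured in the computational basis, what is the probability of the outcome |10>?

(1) The probability of measuring |11> is 0.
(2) Outcome |01> occurs with probability 0.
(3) The observable ZZ averages to 0.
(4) The probability of measuring |10> is 1/2.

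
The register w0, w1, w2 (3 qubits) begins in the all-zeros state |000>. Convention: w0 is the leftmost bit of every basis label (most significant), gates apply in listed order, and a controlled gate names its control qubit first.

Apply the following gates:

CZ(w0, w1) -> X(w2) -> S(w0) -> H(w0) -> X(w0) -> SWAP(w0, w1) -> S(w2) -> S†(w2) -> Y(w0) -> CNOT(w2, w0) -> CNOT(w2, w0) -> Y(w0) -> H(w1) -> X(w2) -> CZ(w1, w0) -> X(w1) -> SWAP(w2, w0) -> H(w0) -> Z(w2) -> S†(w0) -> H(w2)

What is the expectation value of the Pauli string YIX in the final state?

The observable YIX averages to -1.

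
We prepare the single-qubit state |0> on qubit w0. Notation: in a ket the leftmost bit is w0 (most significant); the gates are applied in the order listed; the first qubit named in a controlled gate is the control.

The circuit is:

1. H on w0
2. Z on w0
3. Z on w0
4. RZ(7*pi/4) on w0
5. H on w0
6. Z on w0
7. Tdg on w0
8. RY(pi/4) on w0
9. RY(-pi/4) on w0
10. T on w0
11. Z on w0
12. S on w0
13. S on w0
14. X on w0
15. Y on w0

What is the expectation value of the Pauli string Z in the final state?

In the final state, Z has expectation sqrt(2)/2. Key observation: gates 7-10 undo each other exactly, leaving only the rest of the circuit to track.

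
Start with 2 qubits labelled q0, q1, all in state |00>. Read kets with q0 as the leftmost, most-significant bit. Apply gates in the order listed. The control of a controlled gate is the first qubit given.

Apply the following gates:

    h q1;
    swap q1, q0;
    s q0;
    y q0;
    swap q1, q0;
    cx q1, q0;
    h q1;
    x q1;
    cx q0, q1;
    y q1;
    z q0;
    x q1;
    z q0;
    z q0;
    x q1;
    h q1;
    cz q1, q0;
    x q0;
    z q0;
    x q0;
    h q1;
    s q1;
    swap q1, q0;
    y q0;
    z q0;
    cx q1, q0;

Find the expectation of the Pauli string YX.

The observable YX averages to 1. Key observation: steps 12-15 multiply out to the identity, so the circuit reduces to the remaining gates.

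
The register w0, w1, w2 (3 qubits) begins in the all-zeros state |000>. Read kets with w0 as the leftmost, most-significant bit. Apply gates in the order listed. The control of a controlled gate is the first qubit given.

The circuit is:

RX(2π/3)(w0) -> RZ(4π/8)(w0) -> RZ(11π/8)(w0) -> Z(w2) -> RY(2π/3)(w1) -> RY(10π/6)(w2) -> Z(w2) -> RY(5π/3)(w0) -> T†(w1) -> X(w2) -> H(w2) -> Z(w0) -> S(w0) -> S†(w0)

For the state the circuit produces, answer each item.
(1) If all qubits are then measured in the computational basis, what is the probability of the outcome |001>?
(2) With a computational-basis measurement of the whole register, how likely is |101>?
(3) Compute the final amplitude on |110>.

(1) A full measurement returns |001> with probability -3*sqrt(3)/128 - 3*sqrt(2 - sqrt(2))/128 + 3*sqrt(3)*sqrt(2 - sqrt(2))/256 + 3/64. Key observation: steps 13-14 multiply out to the identity, so the circuit reduces to the remaining gates.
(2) Outcome |101> occurs with probability -5*sqrt(3)/128 - 3*sqrt(3)*sqrt(2 - sqrt(2))/256 + 3*sqrt(2 - sqrt(2))/128 + 5/64.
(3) The amplitude on |110> is (-9*sqrt(2) - 3*sqrt(6) + sqrt(6)*exp(5*I*pi/8) + 3*sqrt(2)*exp(5*I*pi/8))*exp(3*I*pi/16)/32.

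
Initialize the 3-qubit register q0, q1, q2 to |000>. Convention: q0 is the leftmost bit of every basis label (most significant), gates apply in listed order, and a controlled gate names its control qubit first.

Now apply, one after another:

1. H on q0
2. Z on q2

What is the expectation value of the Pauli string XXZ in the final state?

The expectation value of XXZ is 0.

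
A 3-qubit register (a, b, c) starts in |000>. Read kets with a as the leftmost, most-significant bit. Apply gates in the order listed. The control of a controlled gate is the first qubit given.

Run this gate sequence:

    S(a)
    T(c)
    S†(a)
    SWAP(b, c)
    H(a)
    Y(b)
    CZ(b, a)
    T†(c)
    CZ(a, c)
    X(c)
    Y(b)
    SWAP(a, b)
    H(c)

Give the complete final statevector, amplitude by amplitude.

The resulting statevector has amplitude 1/2 on |000>, -1/2 on |001>, -1/2 on |010>, 1/2 on |011>, 0 on |100>, 0 on |101>, 0 on |110>, 0 on |111>.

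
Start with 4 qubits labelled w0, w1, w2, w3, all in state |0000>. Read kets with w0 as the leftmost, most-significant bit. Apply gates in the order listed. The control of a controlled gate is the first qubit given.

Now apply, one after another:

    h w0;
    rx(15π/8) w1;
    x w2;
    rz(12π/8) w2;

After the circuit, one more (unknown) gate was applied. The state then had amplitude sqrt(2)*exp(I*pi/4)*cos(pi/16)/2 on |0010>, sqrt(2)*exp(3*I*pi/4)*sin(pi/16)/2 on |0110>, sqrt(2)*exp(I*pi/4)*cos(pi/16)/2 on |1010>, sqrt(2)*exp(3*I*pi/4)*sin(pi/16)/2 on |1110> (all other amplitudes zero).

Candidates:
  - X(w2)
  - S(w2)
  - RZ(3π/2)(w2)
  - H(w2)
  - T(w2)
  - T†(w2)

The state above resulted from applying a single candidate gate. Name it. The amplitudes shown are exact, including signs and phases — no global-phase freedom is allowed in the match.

The unique candidate consistent with the amplitudes is S(w2).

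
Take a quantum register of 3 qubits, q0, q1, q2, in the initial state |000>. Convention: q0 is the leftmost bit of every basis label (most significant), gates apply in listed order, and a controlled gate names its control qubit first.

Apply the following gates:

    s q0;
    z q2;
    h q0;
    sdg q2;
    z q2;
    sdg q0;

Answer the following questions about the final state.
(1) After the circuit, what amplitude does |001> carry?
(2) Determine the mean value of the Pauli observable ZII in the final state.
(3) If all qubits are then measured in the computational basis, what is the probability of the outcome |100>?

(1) |001> carries amplitude 0 in the final state.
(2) In the final state, ZII has expectation 0.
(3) A full measurement returns |100> with probability 1/2.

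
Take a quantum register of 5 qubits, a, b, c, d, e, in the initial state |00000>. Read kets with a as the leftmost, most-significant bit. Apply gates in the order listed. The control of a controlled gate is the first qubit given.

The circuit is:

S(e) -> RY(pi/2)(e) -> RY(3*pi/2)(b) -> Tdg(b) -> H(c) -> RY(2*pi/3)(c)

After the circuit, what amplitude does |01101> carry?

The amplitude on |01101> is (-sqrt(6) - sqrt(2))*exp(3*I*pi/4)/8.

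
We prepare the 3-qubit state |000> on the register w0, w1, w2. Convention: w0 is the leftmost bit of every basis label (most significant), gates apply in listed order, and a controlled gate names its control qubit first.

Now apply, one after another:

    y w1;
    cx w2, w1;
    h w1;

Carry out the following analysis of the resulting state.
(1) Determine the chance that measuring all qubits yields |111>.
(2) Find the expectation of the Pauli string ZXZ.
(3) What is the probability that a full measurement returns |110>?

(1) The probability of measuring |111> is 0.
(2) The expectation value of ZXZ is -1.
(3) A full measurement returns |110> with probability 0.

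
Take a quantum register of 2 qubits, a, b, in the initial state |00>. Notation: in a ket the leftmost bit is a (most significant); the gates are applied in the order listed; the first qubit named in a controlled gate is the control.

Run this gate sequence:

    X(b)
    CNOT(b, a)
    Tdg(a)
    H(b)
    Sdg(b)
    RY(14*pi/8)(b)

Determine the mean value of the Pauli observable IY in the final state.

In the final state, IY has expectation 1.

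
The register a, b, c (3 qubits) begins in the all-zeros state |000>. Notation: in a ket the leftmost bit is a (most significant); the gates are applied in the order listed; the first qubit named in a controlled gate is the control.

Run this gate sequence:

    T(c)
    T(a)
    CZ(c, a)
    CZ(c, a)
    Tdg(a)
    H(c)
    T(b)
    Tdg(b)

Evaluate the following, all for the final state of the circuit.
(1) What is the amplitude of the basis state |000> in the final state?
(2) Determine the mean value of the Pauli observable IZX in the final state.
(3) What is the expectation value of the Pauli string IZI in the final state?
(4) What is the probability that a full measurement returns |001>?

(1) The amplitude on |000> is sqrt(2)/2. Key observation: steps 2-5 multiply out to the identity, so the circuit reduces to the remaining gates.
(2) The observable IZX averages to 1.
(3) In the final state, IZI has expectation 1.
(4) A full measurement returns |001> with probability 1/2.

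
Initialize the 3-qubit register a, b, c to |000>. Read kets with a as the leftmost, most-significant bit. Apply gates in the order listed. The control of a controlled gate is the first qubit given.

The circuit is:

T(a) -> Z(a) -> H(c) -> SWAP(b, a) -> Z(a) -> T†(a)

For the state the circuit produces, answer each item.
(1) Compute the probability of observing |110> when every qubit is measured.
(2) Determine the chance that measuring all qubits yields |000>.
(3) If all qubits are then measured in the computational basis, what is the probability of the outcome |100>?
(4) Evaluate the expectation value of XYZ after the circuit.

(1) Outcome |110> occurs with probability 0.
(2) A full measurement returns |000> with probability 1/2.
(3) A full measurement returns |100> with probability 0.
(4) The expectation value of XYZ is 0.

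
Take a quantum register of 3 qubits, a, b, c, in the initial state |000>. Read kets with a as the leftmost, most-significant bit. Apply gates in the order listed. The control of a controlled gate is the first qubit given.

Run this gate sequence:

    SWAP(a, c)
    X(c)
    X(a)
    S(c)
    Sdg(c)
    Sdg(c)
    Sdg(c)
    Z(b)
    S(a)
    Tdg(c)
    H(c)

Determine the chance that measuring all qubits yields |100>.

A full measurement returns |100> with probability 1/2. Key observation: steps 4-5 multiply out to the identity, so the circuit reduces to the remaining gates.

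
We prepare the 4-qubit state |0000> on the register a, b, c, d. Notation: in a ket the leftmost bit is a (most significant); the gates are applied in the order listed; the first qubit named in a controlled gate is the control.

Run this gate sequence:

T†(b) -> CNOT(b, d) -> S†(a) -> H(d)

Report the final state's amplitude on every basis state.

After the circuit, the state carries amplitude sqrt(2)/2 on |0000>, sqrt(2)/2 on |0001>, and 0 on every other basis state.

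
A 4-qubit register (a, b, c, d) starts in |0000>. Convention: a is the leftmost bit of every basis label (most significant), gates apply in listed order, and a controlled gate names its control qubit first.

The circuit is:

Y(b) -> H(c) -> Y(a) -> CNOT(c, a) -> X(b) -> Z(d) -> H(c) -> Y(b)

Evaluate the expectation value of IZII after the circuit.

In the final state, IZII has expectation -1.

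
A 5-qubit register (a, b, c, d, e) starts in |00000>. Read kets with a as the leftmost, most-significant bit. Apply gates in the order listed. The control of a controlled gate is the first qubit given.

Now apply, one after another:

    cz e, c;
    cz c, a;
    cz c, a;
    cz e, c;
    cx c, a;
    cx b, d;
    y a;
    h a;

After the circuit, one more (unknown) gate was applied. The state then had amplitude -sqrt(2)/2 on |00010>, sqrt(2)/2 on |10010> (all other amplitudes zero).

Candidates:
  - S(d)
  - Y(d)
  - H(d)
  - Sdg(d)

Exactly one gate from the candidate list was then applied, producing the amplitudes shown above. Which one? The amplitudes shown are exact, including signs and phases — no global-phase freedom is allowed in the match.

It was Y(d) that produced the state shown. Key observation: steps 1-4 multiply out to the identity, so the circuit reduces to the remaining gates.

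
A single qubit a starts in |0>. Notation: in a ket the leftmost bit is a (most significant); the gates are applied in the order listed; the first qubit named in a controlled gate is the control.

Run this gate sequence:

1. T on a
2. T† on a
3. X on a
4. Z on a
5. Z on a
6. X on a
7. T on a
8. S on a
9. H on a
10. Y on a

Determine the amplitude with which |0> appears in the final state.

|0> carries amplitude -sqrt(2)*I/2 in the final state. Key observation: the block from step 2 through step 7 cancels to the identity and can be dropped.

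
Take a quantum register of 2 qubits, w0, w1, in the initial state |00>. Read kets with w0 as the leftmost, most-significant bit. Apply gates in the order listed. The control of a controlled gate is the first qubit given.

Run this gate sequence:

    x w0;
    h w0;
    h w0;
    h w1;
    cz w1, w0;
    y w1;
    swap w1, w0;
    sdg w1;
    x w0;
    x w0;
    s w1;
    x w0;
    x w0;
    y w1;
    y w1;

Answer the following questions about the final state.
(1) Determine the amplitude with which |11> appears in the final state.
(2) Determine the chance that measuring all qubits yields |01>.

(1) The amplitude on |11> is sqrt(2)*I/2.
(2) The probability of measuring |01> is 1/2.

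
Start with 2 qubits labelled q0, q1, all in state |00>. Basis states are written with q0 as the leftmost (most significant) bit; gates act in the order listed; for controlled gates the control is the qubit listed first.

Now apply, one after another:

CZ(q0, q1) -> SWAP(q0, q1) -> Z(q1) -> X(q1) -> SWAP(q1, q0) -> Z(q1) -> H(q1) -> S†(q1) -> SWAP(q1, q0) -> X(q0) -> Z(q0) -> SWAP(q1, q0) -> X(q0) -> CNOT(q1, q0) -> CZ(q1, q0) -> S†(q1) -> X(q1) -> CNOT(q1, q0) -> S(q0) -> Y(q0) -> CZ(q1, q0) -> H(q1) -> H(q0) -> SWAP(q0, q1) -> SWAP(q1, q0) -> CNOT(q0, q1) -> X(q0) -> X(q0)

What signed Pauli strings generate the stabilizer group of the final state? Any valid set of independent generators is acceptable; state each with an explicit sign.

One valid set of independent stabilizer generators is +XX, +ZZ (any independent generating set of the same group is equally correct). Key observation: steps 27-28 multiply out to the identity, so the circuit reduces to the remaining gates.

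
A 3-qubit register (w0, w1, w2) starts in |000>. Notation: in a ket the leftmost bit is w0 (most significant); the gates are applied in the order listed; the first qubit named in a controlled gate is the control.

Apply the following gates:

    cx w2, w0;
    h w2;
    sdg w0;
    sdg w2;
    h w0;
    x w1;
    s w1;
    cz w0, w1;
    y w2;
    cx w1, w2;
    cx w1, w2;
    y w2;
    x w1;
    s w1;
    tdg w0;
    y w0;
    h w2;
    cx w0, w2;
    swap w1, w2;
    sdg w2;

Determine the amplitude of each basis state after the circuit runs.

The resulting statevector has amplitude sqrt(2)*(1 - I)*exp(3*I*pi/4)/4 on |000>, 0 on |001>, -1/2 on |010>, 0 on |011>, sqrt(2)*(-1 - I)/4 on |100>, 0 on |101>, sqrt(2)*(-1 + I)/4 on |110>, 0 on |111>. Key observation: the block from step 9 through step 12 cancels to the identity and can be dropped.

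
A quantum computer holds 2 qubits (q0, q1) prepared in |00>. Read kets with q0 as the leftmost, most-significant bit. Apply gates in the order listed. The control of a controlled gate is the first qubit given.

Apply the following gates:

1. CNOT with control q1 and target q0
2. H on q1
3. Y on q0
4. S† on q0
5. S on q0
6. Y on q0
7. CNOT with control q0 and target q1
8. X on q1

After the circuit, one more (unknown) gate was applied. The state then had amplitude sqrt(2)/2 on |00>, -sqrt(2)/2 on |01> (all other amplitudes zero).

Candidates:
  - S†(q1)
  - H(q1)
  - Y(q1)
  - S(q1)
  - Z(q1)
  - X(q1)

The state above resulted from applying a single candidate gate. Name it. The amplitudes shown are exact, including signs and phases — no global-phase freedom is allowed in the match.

The applied gate was Z(q1). Key observation: gates 3-6 undo each other exactly, leaving only the rest of the circuit to track.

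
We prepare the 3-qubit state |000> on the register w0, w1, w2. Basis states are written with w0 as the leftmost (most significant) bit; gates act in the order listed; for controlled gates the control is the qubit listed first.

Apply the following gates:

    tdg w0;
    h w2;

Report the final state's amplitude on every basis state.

After the circuit, the state carries amplitude sqrt(2)/2 on |000>, sqrt(2)/2 on |001>, and 0 on every other basis state.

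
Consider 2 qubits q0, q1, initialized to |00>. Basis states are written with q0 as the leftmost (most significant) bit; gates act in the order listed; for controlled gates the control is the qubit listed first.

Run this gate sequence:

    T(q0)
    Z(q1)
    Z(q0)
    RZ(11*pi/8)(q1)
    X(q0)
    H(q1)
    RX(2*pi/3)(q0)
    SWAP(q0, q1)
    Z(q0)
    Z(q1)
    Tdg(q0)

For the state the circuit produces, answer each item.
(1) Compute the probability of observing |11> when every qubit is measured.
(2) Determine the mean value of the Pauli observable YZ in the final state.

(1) A full measurement returns |11> with probability 1/8.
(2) In the final state, YZ has expectation sqrt(2)/4.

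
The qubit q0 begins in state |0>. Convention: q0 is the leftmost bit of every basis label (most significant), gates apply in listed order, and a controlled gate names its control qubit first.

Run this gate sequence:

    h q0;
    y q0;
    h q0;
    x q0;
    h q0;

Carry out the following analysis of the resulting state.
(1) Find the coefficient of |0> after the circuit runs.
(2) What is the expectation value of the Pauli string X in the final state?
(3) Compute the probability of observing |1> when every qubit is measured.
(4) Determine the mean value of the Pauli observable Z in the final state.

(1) The final state's coefficient on |0> equals -sqrt(2)*I/2.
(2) The expectation value of X is 1.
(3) The probability of measuring |1> is 1/2.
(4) In the final state, Z has expectation 0.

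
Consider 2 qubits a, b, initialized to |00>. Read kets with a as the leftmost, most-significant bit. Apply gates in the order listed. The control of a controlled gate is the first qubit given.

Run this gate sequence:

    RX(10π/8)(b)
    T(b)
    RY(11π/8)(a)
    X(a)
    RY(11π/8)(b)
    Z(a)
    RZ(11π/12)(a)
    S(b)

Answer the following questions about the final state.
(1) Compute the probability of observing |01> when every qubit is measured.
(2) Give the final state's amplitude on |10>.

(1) A full measurement returns |01> with probability -sqrt(2)*sin(5*pi/16)**4/4 + sqrt(2)*sin(5*pi/16)**2*cos(5*pi/16)**2/4 + sin(5*pi/16)**2*cos(5*pi/16)**2/2 + sin(5*pi/16)**4/2 - I*sqrt(1/2 - sqrt(2)/4)*sqrt(sqrt(2)/4 + 1/2)*exp(I*pi/4)*sin(5*pi/16)**3*cos(5*pi/16) + I*sqrt(1/2 - sqrt(2)/4)*sqrt(sqrt(2)/4 + 1/2)*exp(-I*pi/4)*sin(5*pi/16)**3*cos(5*pi/16).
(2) The final state's coefficient on |10> equals I*sqrt(sqrt(2)/4 + 1/2)*exp(17*I*pi/24)*sin(5*pi/16)*cos(5*pi/16) + sqrt(1/2 - sqrt(2)/4)*exp(11*I*pi/24)*cos(5*pi/16)**2.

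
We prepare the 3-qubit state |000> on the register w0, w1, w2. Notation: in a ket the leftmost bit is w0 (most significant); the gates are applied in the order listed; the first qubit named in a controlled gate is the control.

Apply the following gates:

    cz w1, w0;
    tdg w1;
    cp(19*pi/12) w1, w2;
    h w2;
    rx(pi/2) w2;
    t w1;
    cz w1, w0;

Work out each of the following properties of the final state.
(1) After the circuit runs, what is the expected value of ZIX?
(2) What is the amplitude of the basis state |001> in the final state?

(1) The expectation value of ZIX is 1.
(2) The amplitude on |001> is 1/2 - I/2.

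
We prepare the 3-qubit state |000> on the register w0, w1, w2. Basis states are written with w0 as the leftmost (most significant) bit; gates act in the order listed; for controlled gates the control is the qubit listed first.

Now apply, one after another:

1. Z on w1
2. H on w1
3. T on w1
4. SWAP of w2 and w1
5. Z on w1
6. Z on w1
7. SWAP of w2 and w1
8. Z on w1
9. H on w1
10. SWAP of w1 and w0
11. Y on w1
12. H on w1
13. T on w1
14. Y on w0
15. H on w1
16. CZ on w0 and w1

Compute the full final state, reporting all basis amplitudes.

After the circuit, the state carries amplitude 1/4 - I/4 on |000>, 0 on |001>, 1/4 + I/4 + exp(I*pi/4)/2 on |010>, 0 on |011>, -1/4 - I/4 + exp(I*pi/4)/2 on |100>, 0 on |101>, 1/4 - I/4 on |110>, 0 on |111>. Key observation: the block from step 4 through step 7 cancels to the identity and can be dropped.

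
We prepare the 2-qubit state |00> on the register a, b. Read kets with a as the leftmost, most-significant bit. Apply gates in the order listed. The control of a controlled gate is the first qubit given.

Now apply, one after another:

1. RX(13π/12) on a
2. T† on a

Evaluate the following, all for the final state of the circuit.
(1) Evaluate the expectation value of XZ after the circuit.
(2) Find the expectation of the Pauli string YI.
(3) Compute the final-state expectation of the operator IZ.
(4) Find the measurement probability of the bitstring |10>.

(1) In the final state, XZ has expectation -1/4 + sqrt(3)/4.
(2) In the final state, YI has expectation -1/4 + sqrt(3)/4.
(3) The observable IZ averages to 1.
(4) The probability of measuring |10> is sqrt(2)/8 + sqrt(6)/8 + 1/2.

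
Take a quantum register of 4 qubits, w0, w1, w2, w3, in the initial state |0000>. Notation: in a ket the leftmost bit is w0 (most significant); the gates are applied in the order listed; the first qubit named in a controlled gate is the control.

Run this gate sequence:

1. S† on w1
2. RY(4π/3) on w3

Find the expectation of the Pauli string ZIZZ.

The expectation value of ZIZZ is -1/2.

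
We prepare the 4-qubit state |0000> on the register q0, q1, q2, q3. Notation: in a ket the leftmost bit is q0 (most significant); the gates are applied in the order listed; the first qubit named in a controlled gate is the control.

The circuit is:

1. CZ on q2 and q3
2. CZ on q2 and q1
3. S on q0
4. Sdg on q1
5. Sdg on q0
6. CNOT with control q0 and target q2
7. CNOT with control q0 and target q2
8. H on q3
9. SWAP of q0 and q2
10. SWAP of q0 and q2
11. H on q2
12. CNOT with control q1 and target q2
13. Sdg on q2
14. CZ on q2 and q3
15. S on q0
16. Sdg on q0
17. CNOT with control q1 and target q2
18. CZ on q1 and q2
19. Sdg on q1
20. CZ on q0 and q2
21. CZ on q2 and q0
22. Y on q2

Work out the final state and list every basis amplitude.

After the circuit, the state carries amplitude -1/2 on |0000>, 1/2 on |0001>, I/2 on |0010>, I/2 on |0011>, and 0 on every other basis state.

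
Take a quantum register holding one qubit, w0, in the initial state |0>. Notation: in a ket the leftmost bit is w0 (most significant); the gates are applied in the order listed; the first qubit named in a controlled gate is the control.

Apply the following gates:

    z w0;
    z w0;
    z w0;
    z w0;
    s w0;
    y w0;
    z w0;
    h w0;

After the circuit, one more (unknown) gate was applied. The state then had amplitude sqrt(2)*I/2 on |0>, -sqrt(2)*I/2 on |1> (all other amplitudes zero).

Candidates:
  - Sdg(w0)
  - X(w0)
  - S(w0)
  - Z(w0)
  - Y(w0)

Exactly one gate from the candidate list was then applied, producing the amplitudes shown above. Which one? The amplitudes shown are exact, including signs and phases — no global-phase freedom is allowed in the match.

The unique candidate consistent with the amplitudes is X(w0). Key observation: steps 1-4 multiply out to the identity, so the circuit reduces to the remaining gates.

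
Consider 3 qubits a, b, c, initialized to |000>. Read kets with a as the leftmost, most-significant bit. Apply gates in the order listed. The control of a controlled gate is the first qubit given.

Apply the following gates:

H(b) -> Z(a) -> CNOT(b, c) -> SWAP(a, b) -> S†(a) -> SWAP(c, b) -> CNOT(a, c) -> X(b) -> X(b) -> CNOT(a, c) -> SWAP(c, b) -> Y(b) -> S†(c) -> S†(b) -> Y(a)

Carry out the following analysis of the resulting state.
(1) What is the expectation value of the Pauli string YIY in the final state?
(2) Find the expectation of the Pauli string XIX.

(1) In the final state, YIY has expectation 1. Key observation: gates 6-11 undo each other exactly, leaving only the rest of the circuit to track.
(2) The expectation value of XIX is 1.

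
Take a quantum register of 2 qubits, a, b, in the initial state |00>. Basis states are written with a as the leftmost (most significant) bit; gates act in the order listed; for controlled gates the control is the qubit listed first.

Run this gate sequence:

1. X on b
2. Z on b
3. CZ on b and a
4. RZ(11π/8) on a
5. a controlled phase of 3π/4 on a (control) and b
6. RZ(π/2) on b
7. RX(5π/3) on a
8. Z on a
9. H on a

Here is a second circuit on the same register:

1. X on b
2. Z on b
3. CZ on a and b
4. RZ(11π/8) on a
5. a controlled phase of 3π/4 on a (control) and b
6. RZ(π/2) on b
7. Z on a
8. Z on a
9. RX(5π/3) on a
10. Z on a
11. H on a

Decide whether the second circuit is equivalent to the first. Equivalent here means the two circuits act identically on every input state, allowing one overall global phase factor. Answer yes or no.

Yes — the two circuits implement the same unitary up to a global phase.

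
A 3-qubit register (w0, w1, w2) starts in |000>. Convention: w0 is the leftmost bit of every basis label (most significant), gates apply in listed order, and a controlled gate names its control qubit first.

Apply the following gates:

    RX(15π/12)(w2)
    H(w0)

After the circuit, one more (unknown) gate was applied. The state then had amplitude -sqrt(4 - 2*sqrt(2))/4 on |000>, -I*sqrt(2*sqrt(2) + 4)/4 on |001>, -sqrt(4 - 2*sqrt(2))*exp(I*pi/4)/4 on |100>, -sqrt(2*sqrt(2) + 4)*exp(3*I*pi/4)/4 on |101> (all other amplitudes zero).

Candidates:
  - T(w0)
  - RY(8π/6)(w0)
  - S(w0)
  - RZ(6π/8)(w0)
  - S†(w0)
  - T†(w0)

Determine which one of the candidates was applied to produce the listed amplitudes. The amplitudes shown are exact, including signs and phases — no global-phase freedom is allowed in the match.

It was T(w0) that produced the state shown.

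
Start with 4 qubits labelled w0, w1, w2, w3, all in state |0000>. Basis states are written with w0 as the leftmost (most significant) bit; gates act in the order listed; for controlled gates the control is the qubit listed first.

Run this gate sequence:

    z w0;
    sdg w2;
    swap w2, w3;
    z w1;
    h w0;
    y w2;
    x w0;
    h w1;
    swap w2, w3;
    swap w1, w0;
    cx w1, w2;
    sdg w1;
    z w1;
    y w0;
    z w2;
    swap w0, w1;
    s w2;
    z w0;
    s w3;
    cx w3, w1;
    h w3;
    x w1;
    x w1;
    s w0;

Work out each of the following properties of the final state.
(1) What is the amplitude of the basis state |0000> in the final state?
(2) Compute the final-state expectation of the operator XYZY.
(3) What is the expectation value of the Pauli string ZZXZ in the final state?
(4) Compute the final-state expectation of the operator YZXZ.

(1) |0000> carries amplitude -sqrt(2)*I/4 in the final state. Key observation: steps 22-23 multiply out to the identity, so the circuit reduces to the remaining gates.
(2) The expectation value of XYZY is 0.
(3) The expectation value of ZZXZ is 0.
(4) In the final state, YZXZ has expectation 0.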